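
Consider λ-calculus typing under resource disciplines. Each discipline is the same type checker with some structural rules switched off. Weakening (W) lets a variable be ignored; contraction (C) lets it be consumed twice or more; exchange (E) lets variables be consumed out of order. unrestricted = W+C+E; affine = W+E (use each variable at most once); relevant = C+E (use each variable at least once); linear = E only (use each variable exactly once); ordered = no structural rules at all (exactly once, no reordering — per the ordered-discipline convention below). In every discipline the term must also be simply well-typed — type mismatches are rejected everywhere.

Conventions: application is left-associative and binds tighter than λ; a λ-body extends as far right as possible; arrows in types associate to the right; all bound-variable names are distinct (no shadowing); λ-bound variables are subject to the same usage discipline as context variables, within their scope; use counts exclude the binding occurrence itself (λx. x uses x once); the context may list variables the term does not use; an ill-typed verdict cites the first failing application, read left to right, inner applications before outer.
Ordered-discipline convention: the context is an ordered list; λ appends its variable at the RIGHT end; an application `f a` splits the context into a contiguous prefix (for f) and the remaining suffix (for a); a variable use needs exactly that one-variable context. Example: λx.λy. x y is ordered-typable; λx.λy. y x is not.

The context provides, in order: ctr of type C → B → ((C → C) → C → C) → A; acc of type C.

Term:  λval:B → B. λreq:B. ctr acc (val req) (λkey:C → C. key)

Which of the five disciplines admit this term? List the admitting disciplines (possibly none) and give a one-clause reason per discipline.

admitted in: ordered, linear, affine, relevant, unrestricted
variable uses: ctr: 1×; acc: 1×; val (bound): 1×; req (bound): 1×; key (bound): 1×
use order (left to right): ctr, acc, val, req, key
typing: the term checks, with type (B → B) → B → A
ordered ✓ (single-use (ctr, acc, val, req, key), ordered derivation ok)
linear ✓ (ctr, acc, val, req, key: one use apiece)
affine ✓ (ctr, acc, val, req, key: no repeats, contraction unneeded)
relevant ✓ (none of ctr, acc, val, req, key goes unused)
unrestricted ✓ (simply typable at (B → B) → B → A; W, C, E all held)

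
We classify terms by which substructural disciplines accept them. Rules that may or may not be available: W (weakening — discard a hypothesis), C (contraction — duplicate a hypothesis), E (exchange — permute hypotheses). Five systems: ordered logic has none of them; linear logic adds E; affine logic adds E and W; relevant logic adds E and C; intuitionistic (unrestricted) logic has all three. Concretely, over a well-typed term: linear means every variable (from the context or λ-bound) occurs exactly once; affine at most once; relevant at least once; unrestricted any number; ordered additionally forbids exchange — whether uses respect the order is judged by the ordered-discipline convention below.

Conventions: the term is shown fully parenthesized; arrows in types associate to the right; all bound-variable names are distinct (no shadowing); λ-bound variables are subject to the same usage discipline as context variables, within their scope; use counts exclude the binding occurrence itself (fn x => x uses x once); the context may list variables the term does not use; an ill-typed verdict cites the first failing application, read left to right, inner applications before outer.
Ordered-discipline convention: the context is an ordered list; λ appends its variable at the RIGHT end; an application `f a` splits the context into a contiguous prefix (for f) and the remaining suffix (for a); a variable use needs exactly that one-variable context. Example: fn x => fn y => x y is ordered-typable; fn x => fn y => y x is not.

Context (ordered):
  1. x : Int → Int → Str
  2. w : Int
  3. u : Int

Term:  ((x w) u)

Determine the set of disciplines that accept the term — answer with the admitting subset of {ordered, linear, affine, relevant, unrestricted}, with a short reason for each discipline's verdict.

admitted by: ordered, linear, affine, relevant, unrestricted
usage: x=1; w=1; u=1
use order (left to right): x, w, u
typing: well-typed — term : Str
ordered: ✓, single-use (x, w, u), ordered derivation ok
linear: ✓, single use per variable (x, w, u)
affine: ✓, none of x, w, u used more than once
relevant: ✓, x, w, u: all used, weakening unneeded
unrestricted: ✓, well-typed at Str; no restrictions here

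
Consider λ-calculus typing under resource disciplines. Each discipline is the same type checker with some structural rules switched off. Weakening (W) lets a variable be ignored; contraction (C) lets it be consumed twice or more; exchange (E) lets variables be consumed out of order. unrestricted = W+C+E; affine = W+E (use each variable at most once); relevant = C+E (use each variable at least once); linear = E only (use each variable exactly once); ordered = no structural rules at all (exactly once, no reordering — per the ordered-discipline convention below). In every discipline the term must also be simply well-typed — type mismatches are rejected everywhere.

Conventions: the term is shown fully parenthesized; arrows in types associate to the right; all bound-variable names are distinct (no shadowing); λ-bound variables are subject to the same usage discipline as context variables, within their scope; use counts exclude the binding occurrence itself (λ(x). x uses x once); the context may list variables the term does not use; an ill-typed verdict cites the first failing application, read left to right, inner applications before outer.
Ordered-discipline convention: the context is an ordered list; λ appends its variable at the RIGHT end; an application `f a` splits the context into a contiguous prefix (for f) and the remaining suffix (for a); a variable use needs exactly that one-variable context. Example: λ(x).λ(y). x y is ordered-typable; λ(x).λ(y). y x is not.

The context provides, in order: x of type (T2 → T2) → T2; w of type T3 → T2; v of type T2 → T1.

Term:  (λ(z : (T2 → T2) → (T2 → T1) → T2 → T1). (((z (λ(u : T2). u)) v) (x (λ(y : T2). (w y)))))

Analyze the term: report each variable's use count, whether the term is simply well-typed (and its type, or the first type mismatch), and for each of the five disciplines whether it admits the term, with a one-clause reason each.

counts: x ×1; w ×1; v ×1; z (bound) ×1; u (bound) ×1; y (bound) ×1
uses in reading order: z, u, v, x, w, y
typing: ill-typed: an argument T2 mismatches the expected T3
ordered: ✗, not simply typable
linear: ✗, fails simple typing
affine: ✗, a type mismatch blocks all five
relevant: ✗, the type mismatch rejects it
unrestricted: ✗, not simply typable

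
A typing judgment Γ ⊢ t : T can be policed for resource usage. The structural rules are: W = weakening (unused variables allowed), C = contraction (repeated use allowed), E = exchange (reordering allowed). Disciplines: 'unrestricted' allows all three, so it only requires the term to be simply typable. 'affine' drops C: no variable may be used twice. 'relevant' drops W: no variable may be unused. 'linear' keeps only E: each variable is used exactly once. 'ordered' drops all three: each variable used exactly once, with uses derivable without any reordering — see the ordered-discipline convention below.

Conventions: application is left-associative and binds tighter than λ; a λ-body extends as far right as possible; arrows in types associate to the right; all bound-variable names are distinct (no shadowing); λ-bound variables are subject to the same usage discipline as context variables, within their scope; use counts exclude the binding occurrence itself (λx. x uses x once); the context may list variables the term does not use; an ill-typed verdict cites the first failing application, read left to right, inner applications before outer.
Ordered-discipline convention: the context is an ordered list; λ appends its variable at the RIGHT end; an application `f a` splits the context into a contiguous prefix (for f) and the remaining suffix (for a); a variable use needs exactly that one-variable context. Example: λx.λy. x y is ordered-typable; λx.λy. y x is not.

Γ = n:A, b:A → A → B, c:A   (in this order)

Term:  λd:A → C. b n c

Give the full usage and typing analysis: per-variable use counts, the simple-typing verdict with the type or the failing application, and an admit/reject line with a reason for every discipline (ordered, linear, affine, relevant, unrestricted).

counts: n: 1×, b: 1×, c: 1×, d (λ-bound): 0×
left-to-right use order: b, n, c
typing: the term checks, with type (A → C) → B
ordered: ✗, needs weakening: d unused
linear: ✗, needs weakening: d unused
affine: ✓, no duplicate uses among n, b, c, d
relevant: ✗, needs weakening: d unused
unrestricted: ✓, well-typed at (A → C) → B; no restrictions here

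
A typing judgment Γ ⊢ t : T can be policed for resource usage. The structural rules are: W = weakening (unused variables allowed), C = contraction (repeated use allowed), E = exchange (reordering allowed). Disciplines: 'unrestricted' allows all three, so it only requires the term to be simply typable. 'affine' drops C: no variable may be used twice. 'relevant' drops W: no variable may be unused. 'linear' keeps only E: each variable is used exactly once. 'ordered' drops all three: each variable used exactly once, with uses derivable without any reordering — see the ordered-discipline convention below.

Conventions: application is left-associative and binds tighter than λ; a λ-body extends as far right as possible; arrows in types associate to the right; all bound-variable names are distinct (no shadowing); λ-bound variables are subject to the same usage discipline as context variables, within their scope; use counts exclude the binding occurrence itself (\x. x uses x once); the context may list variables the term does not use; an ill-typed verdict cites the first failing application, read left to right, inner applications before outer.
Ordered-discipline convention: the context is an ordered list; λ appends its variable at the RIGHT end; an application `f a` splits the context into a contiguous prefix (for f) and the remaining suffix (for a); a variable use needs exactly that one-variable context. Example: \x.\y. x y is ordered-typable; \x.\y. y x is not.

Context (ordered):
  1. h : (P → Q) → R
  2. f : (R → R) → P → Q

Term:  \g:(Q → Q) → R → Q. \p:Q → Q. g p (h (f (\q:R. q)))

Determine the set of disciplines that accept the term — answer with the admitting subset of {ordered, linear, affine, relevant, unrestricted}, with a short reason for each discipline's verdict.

admitted by: linear, affine, relevant, unrestricted
counts: h=1, f=1, g (λ-bound)=1, p (λ-bound)=1, q (λ-bound)=1
left-to-right use order: g, p, h, f, q
typing: the term checks, with type ((Q → Q) → R → Q) → (Q → Q) → Q
ordered: ✗ — use order g, p, h, f, q needs exchange
linear: ✓ — h, f, g, p, q: one use apiece
affine: ✓ — no duplicate uses among h, f, g, p, q
relevant: ✓ — h, f, g, p, q: all used, weakening unneeded
unrestricted: ✓ — type-checks (((Q → Q) → R → Q) → (Q → Q) → Q) and nothing is barred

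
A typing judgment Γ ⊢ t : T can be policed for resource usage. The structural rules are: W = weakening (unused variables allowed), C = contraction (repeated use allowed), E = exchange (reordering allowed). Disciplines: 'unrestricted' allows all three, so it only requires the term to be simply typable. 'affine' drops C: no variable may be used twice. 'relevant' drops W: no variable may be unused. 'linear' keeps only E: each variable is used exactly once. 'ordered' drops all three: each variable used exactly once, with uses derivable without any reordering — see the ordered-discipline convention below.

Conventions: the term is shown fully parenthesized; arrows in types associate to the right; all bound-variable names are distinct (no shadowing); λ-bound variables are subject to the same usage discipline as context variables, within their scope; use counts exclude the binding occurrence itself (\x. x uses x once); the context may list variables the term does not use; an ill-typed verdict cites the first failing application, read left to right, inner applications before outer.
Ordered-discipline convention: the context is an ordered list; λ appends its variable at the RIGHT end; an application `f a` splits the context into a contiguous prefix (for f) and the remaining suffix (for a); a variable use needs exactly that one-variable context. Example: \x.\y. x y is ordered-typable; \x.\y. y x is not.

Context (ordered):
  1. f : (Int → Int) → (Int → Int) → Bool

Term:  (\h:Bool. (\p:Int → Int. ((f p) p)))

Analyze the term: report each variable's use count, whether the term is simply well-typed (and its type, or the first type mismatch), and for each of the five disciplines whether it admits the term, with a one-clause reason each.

variable uses: f: 1, h (λ-bound): 0, p (λ-bound): 2
use order (left to right): f, p, p
typing: well-typed at Bool → (Int → Int) → Bool
ordered ✗ (repeated use of p ×2; h never used (weakening))
linear ✗ (repeated use of p ×2; h never used (weakening))
affine ✗ (repeated use of p ×2)
relevant ✗ (h never used (weakening))
unrestricted ✓ (type-checks (Bool → (Int → Int) → Bool) and nothing is barred)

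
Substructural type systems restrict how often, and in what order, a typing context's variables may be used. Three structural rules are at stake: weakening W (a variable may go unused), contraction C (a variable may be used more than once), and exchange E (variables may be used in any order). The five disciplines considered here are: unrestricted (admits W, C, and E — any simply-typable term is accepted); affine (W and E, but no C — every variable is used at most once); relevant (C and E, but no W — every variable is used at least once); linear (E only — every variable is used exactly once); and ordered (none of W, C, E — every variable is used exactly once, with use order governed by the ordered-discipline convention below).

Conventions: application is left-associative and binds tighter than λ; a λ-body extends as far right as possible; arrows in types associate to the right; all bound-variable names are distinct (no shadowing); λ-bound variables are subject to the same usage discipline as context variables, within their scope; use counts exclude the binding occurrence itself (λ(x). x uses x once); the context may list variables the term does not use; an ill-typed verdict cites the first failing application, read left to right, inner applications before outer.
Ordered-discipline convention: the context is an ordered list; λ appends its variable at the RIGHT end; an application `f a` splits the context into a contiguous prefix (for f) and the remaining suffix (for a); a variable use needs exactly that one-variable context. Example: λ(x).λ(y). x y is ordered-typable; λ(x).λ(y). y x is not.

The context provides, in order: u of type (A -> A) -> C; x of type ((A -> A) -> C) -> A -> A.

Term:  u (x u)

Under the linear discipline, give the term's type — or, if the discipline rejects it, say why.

not well-typed under linear — uses contraction: u ×2
counts: u: 2×, x: 1×
order of uses: u, x, u
typing: ✓ — C
per-discipline verdicts: ordered ✗; linear ✗; affine ✗; relevant ✓; unrestricted ✓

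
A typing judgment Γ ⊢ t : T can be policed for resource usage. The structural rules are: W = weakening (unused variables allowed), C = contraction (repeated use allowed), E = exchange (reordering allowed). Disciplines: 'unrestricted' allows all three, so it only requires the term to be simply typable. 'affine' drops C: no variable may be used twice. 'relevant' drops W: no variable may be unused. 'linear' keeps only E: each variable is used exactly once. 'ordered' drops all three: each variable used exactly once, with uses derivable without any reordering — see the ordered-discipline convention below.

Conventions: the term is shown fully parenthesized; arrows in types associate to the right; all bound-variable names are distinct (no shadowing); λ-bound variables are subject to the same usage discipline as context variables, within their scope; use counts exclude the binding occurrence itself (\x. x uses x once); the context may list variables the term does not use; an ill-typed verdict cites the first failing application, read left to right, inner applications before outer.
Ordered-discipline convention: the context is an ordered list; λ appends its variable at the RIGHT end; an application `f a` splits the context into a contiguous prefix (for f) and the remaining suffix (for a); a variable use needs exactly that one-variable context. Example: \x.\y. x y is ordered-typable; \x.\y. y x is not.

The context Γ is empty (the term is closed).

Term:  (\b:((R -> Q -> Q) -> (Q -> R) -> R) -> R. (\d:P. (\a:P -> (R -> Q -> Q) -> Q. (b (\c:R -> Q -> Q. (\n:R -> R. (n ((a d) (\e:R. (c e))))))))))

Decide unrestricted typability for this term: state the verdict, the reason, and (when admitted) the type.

no — a type mismatch blocks all five
counts: b (λ-bound): 1, d (λ-bound): 1, a (λ-bound): 1, c (λ-bound): 1, n (λ-bound): 1, e (λ-bound): 1
uses in reading order: b, n, a, d, c, e
typing: ill-typed: a function awaiting R gets Q
per-discipline verdicts: ordered ✗ | linear ✗ | affine ✗ | relevant ✗ | unrestricted ✗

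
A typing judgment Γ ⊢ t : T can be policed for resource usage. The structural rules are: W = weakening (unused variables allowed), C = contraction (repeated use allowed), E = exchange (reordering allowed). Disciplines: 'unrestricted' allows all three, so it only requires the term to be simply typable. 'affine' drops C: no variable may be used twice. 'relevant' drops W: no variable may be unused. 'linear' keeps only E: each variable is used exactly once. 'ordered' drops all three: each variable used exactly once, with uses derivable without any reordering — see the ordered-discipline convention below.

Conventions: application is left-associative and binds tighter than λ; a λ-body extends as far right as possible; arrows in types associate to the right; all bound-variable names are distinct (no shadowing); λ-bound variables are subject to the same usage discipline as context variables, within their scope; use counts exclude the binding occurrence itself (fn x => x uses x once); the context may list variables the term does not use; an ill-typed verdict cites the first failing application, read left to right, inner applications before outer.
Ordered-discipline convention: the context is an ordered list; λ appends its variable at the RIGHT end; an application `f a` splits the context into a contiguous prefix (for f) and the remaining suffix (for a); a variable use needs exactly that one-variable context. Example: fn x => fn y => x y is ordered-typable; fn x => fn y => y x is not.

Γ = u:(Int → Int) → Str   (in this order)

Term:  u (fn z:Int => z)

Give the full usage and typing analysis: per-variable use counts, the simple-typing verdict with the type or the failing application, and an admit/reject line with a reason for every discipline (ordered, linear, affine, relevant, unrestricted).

use counts: u ×1, z (λ-bound) ×1
left-to-right use order: u, z
typing: the term checks, with type Str
ordered: ✓ — u, z: once each, no exchange needed
linear: ✓ — single use per variable (u, z)
affine: ✓ — u, z: no repeats, contraction unneeded
relevant: ✓ — every one of u, z appears
unrestricted: ✓ — well-typed at Str; no restrictions here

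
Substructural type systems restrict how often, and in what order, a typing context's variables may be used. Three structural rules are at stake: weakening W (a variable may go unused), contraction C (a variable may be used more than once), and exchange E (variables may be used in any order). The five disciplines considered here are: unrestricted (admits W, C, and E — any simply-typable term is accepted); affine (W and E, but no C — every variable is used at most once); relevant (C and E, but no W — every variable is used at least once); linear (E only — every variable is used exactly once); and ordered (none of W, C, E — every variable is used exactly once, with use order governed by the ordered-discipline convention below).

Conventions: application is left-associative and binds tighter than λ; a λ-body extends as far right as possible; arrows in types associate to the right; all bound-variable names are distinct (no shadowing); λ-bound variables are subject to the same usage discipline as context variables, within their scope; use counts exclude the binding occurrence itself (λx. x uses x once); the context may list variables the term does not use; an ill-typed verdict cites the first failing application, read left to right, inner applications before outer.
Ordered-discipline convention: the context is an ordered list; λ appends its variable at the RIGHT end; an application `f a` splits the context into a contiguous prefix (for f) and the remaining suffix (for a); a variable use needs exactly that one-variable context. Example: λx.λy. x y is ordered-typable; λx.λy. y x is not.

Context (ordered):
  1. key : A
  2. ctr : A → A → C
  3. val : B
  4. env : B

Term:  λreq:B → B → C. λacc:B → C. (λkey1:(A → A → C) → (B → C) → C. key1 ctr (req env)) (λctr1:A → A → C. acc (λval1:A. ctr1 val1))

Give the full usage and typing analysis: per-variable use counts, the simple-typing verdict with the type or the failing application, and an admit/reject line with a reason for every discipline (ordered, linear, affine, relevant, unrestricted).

variable uses: key: 0, ctr: 1, val: 0, env: 1, req [bound]: 1, acc [bound]: 1, key1 [bound]: 1, ctr1 [bound]: 1, val1 [bound]: 1
left-to-right use order: key1, ctr, req, env, acc, ctr1, val1
typing: ill-typed: a function awaiting B gets A → A → C
ordered: ✗, fails simple typing
linear: ✗, a type mismatch blocks all five
affine: ✗, the type mismatch rejects it
relevant: ✗, not simply typable
unrestricted: ✗, fails simple typing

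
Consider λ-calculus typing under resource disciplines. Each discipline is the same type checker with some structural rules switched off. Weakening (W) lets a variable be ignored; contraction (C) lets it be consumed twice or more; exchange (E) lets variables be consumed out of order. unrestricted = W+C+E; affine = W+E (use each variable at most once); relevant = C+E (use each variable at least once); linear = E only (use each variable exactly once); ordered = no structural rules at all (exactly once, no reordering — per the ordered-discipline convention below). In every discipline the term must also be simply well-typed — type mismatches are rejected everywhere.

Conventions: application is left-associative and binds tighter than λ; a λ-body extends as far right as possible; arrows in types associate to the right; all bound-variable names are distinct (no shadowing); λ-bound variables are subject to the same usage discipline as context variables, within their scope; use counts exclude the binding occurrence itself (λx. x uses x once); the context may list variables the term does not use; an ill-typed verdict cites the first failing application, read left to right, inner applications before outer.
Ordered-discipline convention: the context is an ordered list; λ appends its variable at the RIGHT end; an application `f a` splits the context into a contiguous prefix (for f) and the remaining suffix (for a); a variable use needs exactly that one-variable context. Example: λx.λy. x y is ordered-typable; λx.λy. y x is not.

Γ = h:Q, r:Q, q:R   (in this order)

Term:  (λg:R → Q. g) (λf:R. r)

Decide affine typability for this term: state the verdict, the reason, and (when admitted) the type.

yes — at most one use each (h, r, q, g, f); term : R → Q
usage: h ×0; r ×1; q ×0; g (λ-bound) ×1; f (λ-bound) ×0
left-to-right use order: g, r
typing: the term checks, with type R → Q
across the five disciplines: ordered ✗, linear ✗, affine ✓, relevant ✗, unrestricted ✓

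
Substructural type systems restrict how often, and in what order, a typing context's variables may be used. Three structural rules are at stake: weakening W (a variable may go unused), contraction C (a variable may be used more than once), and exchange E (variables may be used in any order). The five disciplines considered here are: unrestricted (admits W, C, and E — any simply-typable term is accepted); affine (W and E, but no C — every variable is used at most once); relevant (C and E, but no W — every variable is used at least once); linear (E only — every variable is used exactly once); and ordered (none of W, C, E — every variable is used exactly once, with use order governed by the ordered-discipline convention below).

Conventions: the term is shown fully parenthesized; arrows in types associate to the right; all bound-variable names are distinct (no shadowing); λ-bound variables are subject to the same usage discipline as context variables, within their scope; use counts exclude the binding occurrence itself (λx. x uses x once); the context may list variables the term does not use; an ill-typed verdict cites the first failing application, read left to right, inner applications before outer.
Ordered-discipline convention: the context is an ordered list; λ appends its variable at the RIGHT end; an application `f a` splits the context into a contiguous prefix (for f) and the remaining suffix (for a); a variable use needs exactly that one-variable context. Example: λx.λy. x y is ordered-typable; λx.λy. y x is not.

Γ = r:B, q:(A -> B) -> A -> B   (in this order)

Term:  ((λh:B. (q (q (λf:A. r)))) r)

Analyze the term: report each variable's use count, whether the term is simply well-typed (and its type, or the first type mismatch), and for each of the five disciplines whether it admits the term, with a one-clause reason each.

variable uses: r: 2, q: 2, h (λ-bound): 0, f (λ-bound): 0
use order (left to right): q, q, r, r
typing: well-typed — term : A -> B
ordered: ✗ — uses contraction: r ×2, q ×2; needs weakening: h, f unused
linear: ✗ — uses contraction: r ×2, q ×2; needs weakening: h, f unused
affine: ✗ — uses contraction: r ×2, q ×2
relevant: ✗ — needs weakening: h, f unused
unrestricted: ✓ — well-typed at A -> B; no restrictions here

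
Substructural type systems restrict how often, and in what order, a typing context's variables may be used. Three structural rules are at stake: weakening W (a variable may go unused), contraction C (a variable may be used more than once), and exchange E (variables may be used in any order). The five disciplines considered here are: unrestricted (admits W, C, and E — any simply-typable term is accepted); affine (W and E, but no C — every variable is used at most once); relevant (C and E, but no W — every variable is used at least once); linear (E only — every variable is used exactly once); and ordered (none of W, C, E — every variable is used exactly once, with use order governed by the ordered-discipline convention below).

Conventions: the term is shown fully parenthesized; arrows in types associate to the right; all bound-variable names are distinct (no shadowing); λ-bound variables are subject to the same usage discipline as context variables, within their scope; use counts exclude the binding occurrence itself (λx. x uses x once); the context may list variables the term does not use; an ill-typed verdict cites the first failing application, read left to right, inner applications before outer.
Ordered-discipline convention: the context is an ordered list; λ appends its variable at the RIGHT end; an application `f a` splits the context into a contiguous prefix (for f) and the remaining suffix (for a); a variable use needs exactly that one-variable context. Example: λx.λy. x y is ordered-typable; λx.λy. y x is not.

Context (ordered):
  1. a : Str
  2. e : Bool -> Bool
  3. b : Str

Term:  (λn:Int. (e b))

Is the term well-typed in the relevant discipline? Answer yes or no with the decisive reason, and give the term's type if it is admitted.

no — not simply typable
usage: a: 0×; e: 1×; b: 1×; n [bound]: 0×
use order (left to right): e, b
typing: ill-typed: argument of type Str where Bool is required
all disciplines: ordered ✗; linear ✗; affine ✗; relevant ✗; unrestricted ✗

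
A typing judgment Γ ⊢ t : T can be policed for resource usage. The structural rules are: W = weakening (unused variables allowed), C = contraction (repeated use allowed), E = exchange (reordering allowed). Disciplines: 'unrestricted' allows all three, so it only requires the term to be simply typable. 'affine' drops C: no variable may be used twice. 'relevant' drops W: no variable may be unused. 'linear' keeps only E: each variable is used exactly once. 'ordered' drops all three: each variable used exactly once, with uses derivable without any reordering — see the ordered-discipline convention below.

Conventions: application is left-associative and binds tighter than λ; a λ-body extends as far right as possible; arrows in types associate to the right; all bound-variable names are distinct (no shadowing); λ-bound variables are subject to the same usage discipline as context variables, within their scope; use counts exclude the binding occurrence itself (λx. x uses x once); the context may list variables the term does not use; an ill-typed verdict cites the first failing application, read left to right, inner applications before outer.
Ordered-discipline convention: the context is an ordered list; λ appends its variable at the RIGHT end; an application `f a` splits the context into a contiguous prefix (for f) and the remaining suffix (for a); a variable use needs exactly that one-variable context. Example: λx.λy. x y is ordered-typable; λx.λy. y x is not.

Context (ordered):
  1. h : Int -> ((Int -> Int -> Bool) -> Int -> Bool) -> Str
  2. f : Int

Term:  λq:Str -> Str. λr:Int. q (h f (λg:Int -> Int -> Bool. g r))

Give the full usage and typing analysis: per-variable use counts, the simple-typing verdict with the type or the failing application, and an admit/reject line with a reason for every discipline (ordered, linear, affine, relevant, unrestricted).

counts: h: 1×, f: 1×, q (λ-bound): 1×, r (λ-bound): 1×, g (λ-bound): 1×
left-to-right use order: q, h, f, g, r
typing: the term checks, with type (Str -> Str) -> Int -> Str
ordered: ✗, use order q, h, f, g, r needs exchange
linear: ✓, each of h, f, q, r, g used exactly once
affine: ✓, no duplicate uses among h, f, q, r, g
relevant: ✓, at least one use each (h, f, q, r, g)
unrestricted: ✓, type-checks ((Str -> Str) -> Int -> Str) and nothing is barred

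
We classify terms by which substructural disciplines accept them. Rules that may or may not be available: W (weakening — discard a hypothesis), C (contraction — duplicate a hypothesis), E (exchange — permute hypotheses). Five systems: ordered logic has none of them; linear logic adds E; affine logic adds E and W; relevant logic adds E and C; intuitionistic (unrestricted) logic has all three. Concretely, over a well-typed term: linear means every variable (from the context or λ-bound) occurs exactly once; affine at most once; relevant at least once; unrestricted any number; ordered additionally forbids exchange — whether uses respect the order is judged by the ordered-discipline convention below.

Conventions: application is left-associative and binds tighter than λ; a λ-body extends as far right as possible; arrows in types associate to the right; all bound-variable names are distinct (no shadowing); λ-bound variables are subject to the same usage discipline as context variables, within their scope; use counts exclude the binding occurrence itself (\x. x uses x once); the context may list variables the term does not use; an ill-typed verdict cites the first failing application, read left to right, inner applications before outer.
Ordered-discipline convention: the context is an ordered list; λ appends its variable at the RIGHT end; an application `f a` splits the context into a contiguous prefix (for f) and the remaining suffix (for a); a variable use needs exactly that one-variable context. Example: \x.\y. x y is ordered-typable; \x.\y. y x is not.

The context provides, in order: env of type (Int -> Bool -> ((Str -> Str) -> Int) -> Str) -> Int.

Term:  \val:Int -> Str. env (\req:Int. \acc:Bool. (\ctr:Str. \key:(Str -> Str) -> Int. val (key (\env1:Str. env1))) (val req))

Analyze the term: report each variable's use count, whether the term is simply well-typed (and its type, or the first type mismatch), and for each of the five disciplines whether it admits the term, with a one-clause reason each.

usage: env: 1×; val (λ-bound): 2×; req (λ-bound): 1×; acc (λ-bound): 0×; ctr (λ-bound): 0×; key (λ-bound): 1×; env1 (λ-bound): 1×
order of uses: env, val, key, env1, val, req
typing: the term checks, with type (Int -> Str) -> Int
ordered: ✗ — repeated use of val ×2; unused: acc, ctr — weakening required
linear: ✗ — repeated use of val ×2; unused: acc, ctr — weakening required
affine: ✗ — repeated use of val ×2
relevant: ✗ — unused: acc, ctr — weakening required
unrestricted: ✓ — type-checks ((Int -> Str) -> Int) and nothing is barred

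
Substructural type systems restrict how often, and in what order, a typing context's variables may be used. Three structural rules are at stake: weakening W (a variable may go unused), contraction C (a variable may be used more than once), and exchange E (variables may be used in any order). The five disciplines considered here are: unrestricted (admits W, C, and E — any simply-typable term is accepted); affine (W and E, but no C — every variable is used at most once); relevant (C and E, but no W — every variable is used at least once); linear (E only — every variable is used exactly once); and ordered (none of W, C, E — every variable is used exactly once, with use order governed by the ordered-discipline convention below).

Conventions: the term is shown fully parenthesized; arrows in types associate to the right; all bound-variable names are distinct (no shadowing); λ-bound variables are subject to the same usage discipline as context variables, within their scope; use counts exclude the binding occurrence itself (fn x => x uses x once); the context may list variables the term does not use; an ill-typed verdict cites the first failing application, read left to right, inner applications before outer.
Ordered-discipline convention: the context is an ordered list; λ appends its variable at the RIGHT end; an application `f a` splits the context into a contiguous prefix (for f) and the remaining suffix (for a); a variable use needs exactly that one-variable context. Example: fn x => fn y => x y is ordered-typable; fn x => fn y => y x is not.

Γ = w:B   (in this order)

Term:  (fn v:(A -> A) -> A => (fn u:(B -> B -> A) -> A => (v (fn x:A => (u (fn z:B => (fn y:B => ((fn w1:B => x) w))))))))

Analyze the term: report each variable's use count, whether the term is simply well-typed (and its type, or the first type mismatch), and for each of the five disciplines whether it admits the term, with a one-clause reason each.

variable uses: w=1; v [bound]=1; u [bound]=1; x [bound]=1; z [bound]=0; y [bound]=0; w1 [bound]=0
use order (left to right): v, u, x, w
typing: well-typed at ((A -> A) -> A) -> ((B -> B -> A) -> A) -> A
ordered: ✗, unused: z, y, w1 — weakening required
linear: ✗, unused: z, y, w1 — weakening required
affine: ✓, w, v, u, x, z, y, w1: no repeats, contraction unneeded
relevant: ✗, unused: z, y, w1 — weakening required
unrestricted: ✓, simply typable at ((A -> A) -> A) -> ((B -> B -> A) -> A) -> A; W, C, E all held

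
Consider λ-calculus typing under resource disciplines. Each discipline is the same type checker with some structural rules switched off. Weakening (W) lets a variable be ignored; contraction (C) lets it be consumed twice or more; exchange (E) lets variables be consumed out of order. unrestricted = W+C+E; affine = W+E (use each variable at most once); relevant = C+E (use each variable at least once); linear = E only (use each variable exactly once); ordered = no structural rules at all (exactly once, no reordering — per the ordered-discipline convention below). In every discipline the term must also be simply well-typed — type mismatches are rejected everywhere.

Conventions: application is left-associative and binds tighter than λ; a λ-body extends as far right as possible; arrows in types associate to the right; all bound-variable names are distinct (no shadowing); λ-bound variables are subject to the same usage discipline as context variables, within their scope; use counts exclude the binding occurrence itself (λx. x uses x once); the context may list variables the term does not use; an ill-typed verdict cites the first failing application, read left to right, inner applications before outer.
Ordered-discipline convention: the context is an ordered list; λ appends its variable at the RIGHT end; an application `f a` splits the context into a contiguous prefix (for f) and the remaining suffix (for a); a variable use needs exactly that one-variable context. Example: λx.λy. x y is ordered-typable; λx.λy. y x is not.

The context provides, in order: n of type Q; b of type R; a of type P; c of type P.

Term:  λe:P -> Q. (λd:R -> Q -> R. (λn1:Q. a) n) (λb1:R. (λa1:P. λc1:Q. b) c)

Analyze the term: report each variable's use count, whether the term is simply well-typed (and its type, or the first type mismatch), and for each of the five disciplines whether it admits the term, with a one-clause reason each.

usage: n=1, b=1, a=1, c=1, e [bound]=0, d [bound]=0, n1 [bound]=0, b1 [bound]=0, a1 [bound]=0, c1 [bound]=0
order of uses: a, n, b, c
typing: well-typed — term : (P -> Q) -> P
ordered ✗ (e, d, n1, b1, a1, c1 left unused)
linear ✗ (e, d, n1, b1, a1, c1 left unused)
affine ✓ (none of n, b, a, c, e, d, n1, b1, a1, c1 used more than once)
relevant ✗ (e, d, n1, b1, a1, c1 left unused)
unrestricted ✓ (typability at (P -> Q) -> P is all that's needed)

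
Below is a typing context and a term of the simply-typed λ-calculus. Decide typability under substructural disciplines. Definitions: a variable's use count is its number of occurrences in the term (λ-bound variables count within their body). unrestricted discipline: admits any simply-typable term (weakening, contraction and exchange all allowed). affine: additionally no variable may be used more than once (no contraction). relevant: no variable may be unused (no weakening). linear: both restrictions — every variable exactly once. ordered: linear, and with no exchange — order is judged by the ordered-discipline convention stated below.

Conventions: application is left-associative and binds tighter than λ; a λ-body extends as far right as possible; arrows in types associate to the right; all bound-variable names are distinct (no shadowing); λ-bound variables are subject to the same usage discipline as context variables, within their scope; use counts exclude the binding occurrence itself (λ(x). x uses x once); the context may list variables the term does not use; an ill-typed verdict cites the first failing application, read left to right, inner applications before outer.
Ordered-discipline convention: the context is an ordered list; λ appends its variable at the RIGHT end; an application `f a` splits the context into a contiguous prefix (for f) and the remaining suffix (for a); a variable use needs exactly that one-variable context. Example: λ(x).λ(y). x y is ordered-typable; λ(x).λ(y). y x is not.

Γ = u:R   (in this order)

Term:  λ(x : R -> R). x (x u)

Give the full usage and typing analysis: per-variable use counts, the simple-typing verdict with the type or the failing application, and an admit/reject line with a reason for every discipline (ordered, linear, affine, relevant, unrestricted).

counts: u=1; x (λ-bound)=2
use order (left to right): x, x, u
typing: well-typed at (R -> R) -> R
ordered: ✗, needs contraction — x ×2
linear: ✗, needs contraction — x ×2
affine: ✗, needs contraction — x ×2
relevant: ✓, every one of u, x appears
unrestricted: ✓, typability at (R -> R) -> R is all that's needed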